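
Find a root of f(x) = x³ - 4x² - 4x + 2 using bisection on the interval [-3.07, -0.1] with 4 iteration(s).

f(x) = x³ - 4x² - 4x + 2
Initial interval: [-3.07, -0.1]

Iteration 1:
  c_1 = (-3.070000 + (-0.100000))/2 = -1.585000
  f(c_1) = f(-1.585000) = -5.690777
  f(a) × f(c) ≥ 0, new interval: [-1.585000, -0.100000]
Iteration 2:
  c_2 = (-1.585000 + (-0.100000))/2 = -0.842500
  f(c_2) = f(-0.842500) = 1.932763
  f(a) × f(c) < 0, new interval: [-1.585000, -0.842500]
Iteration 3:
  c_3 = (-1.585000 + (-0.842500))/2 = -1.213750
  f(c_3) = f(-1.213750) = -0.825839
  f(a) × f(c) ≥ 0, new interval: [-1.213750, -0.842500]
Iteration 4:
  c_4 = (-1.213750 + (-0.842500))/2 = -1.028125
  f(c_4) = f(-1.028125) = 0.797566
  f(a) × f(c) < 0, new interval: [-1.213750, -1.028125]

After 4 iteration(s), the approximation is c_4 = -1.028125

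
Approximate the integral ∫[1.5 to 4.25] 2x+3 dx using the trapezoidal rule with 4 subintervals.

f(x) = 2x+3
a = 1.5, b = 4.25, n = 4
h = (b - a)/n = 0.687500

Trapezoidal rule: (h/2)[f(x₀) + 2f(x₁) + 2f(x₂) + ... + f(xₙ)]

x_0 = 1.5000, f(x_0) = 6.000000, coefficient = 1
x_1 = 2.1875, f(x_1) = 7.375000, coefficient = 2
x_2 = 2.8750, f(x_2) = 8.750000, coefficient = 2
x_3 = 3.5625, f(x_3) = 10.125000, coefficient = 2
x_4 = 4.2500, f(x_4) = 11.500000, coefficient = 1

I ≈ (0.687500/2) × 70.000000 = 24.062500
Exact value: 24.062500
Error: 0.000000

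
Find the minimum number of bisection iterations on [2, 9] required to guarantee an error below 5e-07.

We need (b-a)/2^n ≤ 5e-07
(9 - 2)/2^n ≤ 5e-07
7/2^n ≤ 5e-07
2^n ≥ 14000000
n ≥ log₂(14000000) = 23.74
n ≥ 24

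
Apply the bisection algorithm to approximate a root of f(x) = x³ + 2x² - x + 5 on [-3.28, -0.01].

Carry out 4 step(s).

f(x) = x³ + 2x² - x + 5
Initial interval: [-3.28, -0.01]

Iteration 1:
  c_1 = (-3.280000 + (-0.010000))/2 = -1.645000
  f(c_1) = f(-1.645000) = 7.605639
  f(a) × f(c) < 0, new interval: [-3.280000, -1.645000]
Iteration 2:
  c_2 = (-3.280000 + (-1.645000))/2 = -2.462500
  f(c_2) = f(-2.462500) = 4.657943
  f(a) × f(c) < 0, new interval: [-3.280000, -2.462500]
Iteration 3:
  c_3 = (-3.280000 + (-2.462500))/2 = -2.871250
  f(c_3) = f(-2.871250) = 0.688598
  f(a) × f(c) < 0, new interval: [-3.280000, -2.871250]
Iteration 4:
  c_4 = (-3.280000 + (-2.871250))/2 = -3.075625
  f(c_4) = f(-3.075625) = -2.099216
  f(a) × f(c) ≥ 0, new interval: [-3.075625, -2.871250]

After 4 iteration(s), the approximation is c_4 = -3.075625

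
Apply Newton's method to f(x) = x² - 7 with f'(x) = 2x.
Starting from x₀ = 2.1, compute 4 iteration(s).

f(x) = x² - 7
f'(x) = 2x
x₀ = 2.1

Newton-Raphson formula: x_{n+1} = x_n - f(x_n)/f'(x_n)

Iteration 1:
  f(2.100000) = -2.590000
  f'(2.100000) = 4.200000
  x_1 = 2.100000 - (-2.590000)/4.200000 = 2.716667
Iteration 2:
  f(2.716667) = 0.380278
  f'(2.716667) = 5.433333
  x_2 = 2.716667 - 0.380278/5.433333 = 2.646677
Iteration 3:
  f(2.646677) = 0.004899
  f'(2.646677) = 5.293354
  x_3 = 2.646677 - 0.004899/5.293354 = 2.645751
Iteration 4:
  f(2.645751) = 0.000001
  f'(2.645751) = 5.291503
  x_4 = 2.645751 - 0.000001/5.291503 = 2.645751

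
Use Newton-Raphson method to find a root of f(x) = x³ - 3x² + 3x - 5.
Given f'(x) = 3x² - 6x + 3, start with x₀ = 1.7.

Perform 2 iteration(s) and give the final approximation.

f(x) = x³ - 3x² + 3x - 5
f'(x) = 3x² - 6x + 3
x₀ = 1.7

Newton-Raphson formula: x_{n+1} = x_n - f(x_n)/f'(x_n)

Iteration 1:
  f(1.700000) = -3.657000
  f'(1.700000) = 1.470000
  x_1 = 1.700000 - (-3.657000)/1.470000 = 4.187755
Iteration 2:
  f(4.187755) = 28.393274
  f'(4.187755) = 30.485348
  x_2 = 4.187755 - 28.393274/30.485348 = 3.256381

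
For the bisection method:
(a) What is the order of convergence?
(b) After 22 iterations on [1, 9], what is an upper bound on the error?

(a) Bisection has linear (order 1) convergence; the error is halved each step.

(b) Error bound = (b-a)/2^n = (9 - 1)/2^{22}
    = 8/2^{22}

(a) 1 (linear); (b) error ≤ 1.91e-06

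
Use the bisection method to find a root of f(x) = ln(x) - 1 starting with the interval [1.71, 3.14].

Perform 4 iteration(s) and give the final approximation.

f(x) = ln(x) - 1
Initial interval: [1.71, 3.14]

Iteration 1:
  c_1 = (1.710000 + 3.140000)/2 = 2.425000
  f(c_1) = f(2.425000) = -0.114168
  f(a) × f(c) ≥ 0, new interval: [2.425000, 3.140000]
Iteration 2:
  c_2 = (2.425000 + 3.140000)/2 = 2.782500
  f(c_2) = f(2.782500) = 0.023350
  f(a) × f(c) < 0, new interval: [2.425000, 2.782500]
Iteration 3:
  c_3 = (2.425000 + 2.782500)/2 = 2.603750
  f(c_3) = f(2.603750) = -0.043047
  f(a) × f(c) ≥ 0, new interval: [2.603750, 2.782500]
Iteration 4:
  c_4 = (2.603750 + 2.782500)/2 = 2.693125
  f(c_4) = f(2.693125) = -0.009298
  f(a) × f(c) ≥ 0, new interval: [2.693125, 2.782500]

After 4 iteration(s), the approximation is c_4 = 2.693125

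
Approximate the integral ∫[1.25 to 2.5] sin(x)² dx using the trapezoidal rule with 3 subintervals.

f(x) = sin(x)²
a = 1.25, b = 2.5, n = 3
h = (b - a)/n = 0.416667

Trapezoidal rule: (h/2)[f(x₀) + 2f(x₁) + 2f(x₂) + ... + f(xₙ)]

x_0 = 1.2500, f(x_0) = 0.900572, coefficient = 1
x_1 = 1.6667, f(x_1) = 0.990837, coefficient = 2
x_2 = 2.0833, f(x_2) = 0.759518, coefficient = 2
x_3 = 2.5000, f(x_3) = 0.358169, coefficient = 1

I ≈ (0.416667/2) × 4.759450 = 0.991552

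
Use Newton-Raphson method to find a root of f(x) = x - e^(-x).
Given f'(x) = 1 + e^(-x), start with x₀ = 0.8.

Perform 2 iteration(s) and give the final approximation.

f(x) = x - e^(-x)
f'(x) = 1 + e^(-x)
x₀ = 0.8

Newton-Raphson formula: x_{n+1} = x_n - f(x_n)/f'(x_n)

Iteration 1:
  f(0.800000) = 0.350671
  f'(0.800000) = 1.449329
  x_1 = 0.800000 - 0.350671/1.449329 = 0.558046
Iteration 2:
  f(0.558046) = -0.014280
  f'(0.558046) = 1.572326
  x_2 = 0.558046 - (-0.014280)/1.572326 = 0.567128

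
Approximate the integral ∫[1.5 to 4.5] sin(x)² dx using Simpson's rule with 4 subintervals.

f(x) = sin(x)²
a = 1.5, b = 4.5, n = 4
h = (b - a)/n = 0.750000

Simpson's rule: (h/3)[f(x₀) + 4f(x₁) + 2f(x₂) + ... + f(xₙ)]

x_0 = 1.5000, f(x_0) = 0.994996, coefficient = 1
x_1 = 2.2500, f(x_1) = 0.605398, coefficient = 4
x_2 = 3.0000, f(x_2) = 0.019915, coefficient = 2
x_3 = 3.7500, f(x_3) = 0.326682, coefficient = 4
x_4 = 4.5000, f(x_4) = 0.955565, coefficient = 1

I ≈ (0.750000/3) × 5.718712 = 1.429678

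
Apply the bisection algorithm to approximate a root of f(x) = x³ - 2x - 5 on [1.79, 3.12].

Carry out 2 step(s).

f(x) = x³ - 2x - 5
Initial interval: [1.79, 3.12]

Iteration 1:
  c_1 = (1.790000 + 3.120000)/2 = 2.455000
  f(c_1) = f(2.455000) = 4.886346
  f(a) × f(c) < 0, new interval: [1.790000, 2.455000]
Iteration 2:
  c_2 = (1.790000 + 2.455000)/2 = 2.122500
  f(c_2) = f(2.122500) = 0.316876
  f(a) × f(c) < 0, new interval: [1.790000, 2.122500]

After 2 iteration(s), the approximation is c_2 = 2.122500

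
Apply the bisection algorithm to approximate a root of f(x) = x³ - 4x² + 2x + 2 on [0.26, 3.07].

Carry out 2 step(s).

f(x) = x³ - 4x² + 2x + 2
Initial interval: [0.26, 3.07]

Iteration 1:
  c_1 = (0.260000 + 3.070000)/2 = 1.665000
  f(c_1) = f(1.665000) = -1.143145
  f(a) × f(c) < 0, new interval: [0.260000, 1.665000]
Iteration 2:
  c_2 = (0.260000 + 1.665000)/2 = 0.962500
  f(c_2) = f(0.962500) = 1.111041
  f(a) × f(c) ≥ 0, new interval: [0.962500, 1.665000]

After 2 iteration(s), the approximation is c_2 = 0.962500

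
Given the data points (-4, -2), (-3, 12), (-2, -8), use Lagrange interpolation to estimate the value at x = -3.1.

Lagrange interpolation formula:
P(x) = Σ yᵢ × Lᵢ(x)
where Lᵢ(x) = Π_{j≠i} (x - xⱼ)/(xᵢ - xⱼ)

L_0(-3.1) = (-3.1 - (-3))/(-4 - (-3)) × (-3.1 - (-2))/(-4 - (-2)) = 0.055000
L_1(-3.1) = (-3.1 - (-4))/(-3 - (-4)) × (-3.1 - (-2))/(-3 - (-2)) = 0.990000
L_2(-3.1) = (-3.1 - (-4))/(-2 - (-4)) × (-3.1 - (-3))/(-2 - (-3)) = -0.045000

P(-3.1) = (-2)×L_0(-3.1) + 12×L_1(-3.1) + (-8)×L_2(-3.1)
P(-3.1) = 12.130000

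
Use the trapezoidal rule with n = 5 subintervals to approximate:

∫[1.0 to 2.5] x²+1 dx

f(x) = x²+1
a = 1.0, b = 2.5, n = 5
h = (b - a)/n = 0.300000

Trapezoidal rule: (h/2)[f(x₀) + 2f(x₁) + 2f(x₂) + ... + f(xₙ)]

x_0 = 1.0000, f(x_0) = 2.000000, coefficient = 1
x_1 = 1.3000, f(x_1) = 2.690000, coefficient = 2
x_2 = 1.6000, f(x_2) = 3.560000, coefficient = 2
x_3 = 1.9000, f(x_3) = 4.610000, coefficient = 2
x_4 = 2.2000, f(x_4) = 5.840000, coefficient = 2
x_5 = 2.5000, f(x_5) = 7.250000, coefficient = 1

I ≈ (0.300000/2) × 42.650000 = 6.397500
Exact value: 6.375000
Error: 0.022500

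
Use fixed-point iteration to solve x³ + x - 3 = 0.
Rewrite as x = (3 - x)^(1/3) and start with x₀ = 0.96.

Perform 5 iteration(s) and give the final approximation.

Equation: x³ + x - 3 = 0
Fixed-point form: x = (3 - x)^(1/3)
x₀ = 0.96

x_1 = g(0.960000) = 1.268265
x_2 = g(1.268265) = 1.200864
x_3 = g(1.200864) = 1.216246
x_4 = g(1.216246) = 1.212770
x_5 = g(1.212770) = 1.213557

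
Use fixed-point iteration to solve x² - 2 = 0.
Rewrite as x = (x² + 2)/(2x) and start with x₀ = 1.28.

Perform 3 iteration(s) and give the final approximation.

Equation: x² - 2 = 0
Fixed-point form: x = (x² + 2)/(2x)
x₀ = 1.28

x_1 = g(1.280000) = 1.421250
x_2 = g(1.421250) = 1.414231
x_3 = g(1.414231) = 1.414214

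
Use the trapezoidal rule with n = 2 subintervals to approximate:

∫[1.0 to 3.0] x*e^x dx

f(x) = x*e^x
a = 1.0, b = 3.0, n = 2
h = (b - a)/n = 1.000000

Trapezoidal rule: (h/2)[f(x₀) + 2f(x₁) + 2f(x₂) + ... + f(xₙ)]

x_0 = 1.0000, f(x_0) = 2.718282, coefficient = 1
x_1 = 2.0000, f(x_1) = 14.778112, coefficient = 2
x_2 = 3.0000, f(x_2) = 60.256611, coefficient = 1

I ≈ (1.000000/2) × 92.531117 = 46.265558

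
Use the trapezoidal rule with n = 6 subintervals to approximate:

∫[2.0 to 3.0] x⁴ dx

f(x) = x⁴
a = 2.0, b = 3.0, n = 6
h = (b - a)/n = 0.166667

Trapezoidal rule: (h/2)[f(x₀) + 2f(x₁) + 2f(x₂) + ... + f(xₙ)]

x_0 = 2.0000, f(x_0) = 16.000000, coefficient = 1
x_1 = 2.1667, f(x_1) = 22.037809, coefficient = 2
x_2 = 2.3333, f(x_2) = 29.641975, coefficient = 2
x_3 = 2.5000, f(x_3) = 39.062500, coefficient = 2
x_4 = 2.6667, f(x_4) = 50.567901, coefficient = 2
x_5 = 2.8333, f(x_5) = 64.445216, coefficient = 2
x_6 = 3.0000, f(x_6) = 81.000000, coefficient = 1

I ≈ (0.166667/2) × 508.510802 = 42.375900
Exact value: 42.200000
Error: 0.175900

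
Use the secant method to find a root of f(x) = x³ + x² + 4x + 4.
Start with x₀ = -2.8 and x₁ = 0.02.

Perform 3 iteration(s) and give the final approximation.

f(x) = x³ + x² + 4x + 4
x₀ = -2.8, x₁ = 0.02

Secant formula: x_{n+1} = x_n - f(x_n)(x_n - x_{n-1})/(f(x_n) - f(x_{n-1}))

Iteration 1:
  f(-2.800000) = -21.312000
  f(0.020000) = 4.080408
  x_2 = 0.020000 - 4.080408×(0.020000 - (-2.800000))/(4.080408 - (-21.312000))
       = -0.433157
Iteration 2:
  f(0.020000) = 4.080408
  f(-0.433157) = 2.373725
  x_3 = -0.433157 - 2.373725×(-0.433157 - 0.020000)/(2.373725 - 4.080408)
       = -1.063427
Iteration 3:
  f(-0.433157) = 2.373725
  f(-1.063427) = -0.325436
  x_4 = -1.063427 - (-0.325436)×(-1.063427 - (-0.433157))/(-0.325436 - 2.373725)
       = -0.987436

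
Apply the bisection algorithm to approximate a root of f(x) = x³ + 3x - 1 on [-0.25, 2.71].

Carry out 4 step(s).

f(x) = x³ + 3x - 1
Initial interval: [-0.25, 2.71]

Iteration 1:
  c_1 = (-0.250000 + 2.710000)/2 = 1.230000
  f(c_1) = f(1.230000) = 4.550867
  f(a) × f(c) < 0, new interval: [-0.250000, 1.230000]
Iteration 2:
  c_2 = (-0.250000 + 1.230000)/2 = 0.490000
  f(c_2) = f(0.490000) = 0.587649
  f(a) × f(c) < 0, new interval: [-0.250000, 0.490000]
Iteration 3:
  c_3 = (-0.250000 + 0.490000)/2 = 0.120000
  f(c_3) = f(0.120000) = -0.638272
  f(a) × f(c) ≥ 0, new interval: [0.120000, 0.490000]
Iteration 4:
  c_4 = (0.120000 + 0.490000)/2 = 0.305000
  f(c_4) = f(0.305000) = -0.056627
  f(a) × f(c) ≥ 0, new interval: [0.305000, 0.490000]

After 4 iteration(s), the approximation is c_4 = 0.305000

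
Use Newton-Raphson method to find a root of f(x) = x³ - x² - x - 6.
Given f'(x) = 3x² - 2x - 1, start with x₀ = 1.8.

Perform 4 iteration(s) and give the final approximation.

f(x) = x³ - x² - x - 6
f'(x) = 3x² - 2x - 1
x₀ = 1.8

Newton-Raphson formula: x_{n+1} = x_n - f(x_n)/f'(x_n)

Iteration 1:
  f(1.800000) = -5.208000
  f'(1.800000) = 5.120000
  x_1 = 1.800000 - (-5.208000)/5.120000 = 2.817187
Iteration 2:
  f(2.817187) = 5.605004
  f'(2.817187) = 17.175261
  x_2 = 2.817187 - 5.605004/17.175261 = 2.490846
Iteration 3:
  f(2.490846) = 0.758828
  f'(2.490846) = 12.631247
  x_3 = 2.490846 - 0.758828/12.631247 = 2.430770
Iteration 4:
  f(2.430770) = 0.023143
  f'(2.430770) = 11.864393
  x_4 = 2.430770 - 0.023143/11.864393 = 2.428820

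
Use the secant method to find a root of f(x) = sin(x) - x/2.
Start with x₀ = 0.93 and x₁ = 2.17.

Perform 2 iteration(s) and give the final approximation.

f(x) = sin(x) - x/2
x₀ = 0.93, x₁ = 2.17

Secant formula: x_{n+1} = x_n - f(x_n)(x_n - x_{n-1})/(f(x_n) - f(x_{n-1}))

Iteration 1:
  f(0.930000) = 0.336620
  f(2.170000) = -0.259215
  x_2 = 2.170000 - (-0.259215)×(2.170000 - 0.930000)/(-0.259215 - 0.336620)
       = 1.630544
Iteration 2:
  f(2.170000) = -0.259215
  f(1.630544) = 0.182944
  x_3 = 1.630544 - 0.182944×(1.630544 - 2.170000)/(0.182944 - (-0.259215))
       = 1.853745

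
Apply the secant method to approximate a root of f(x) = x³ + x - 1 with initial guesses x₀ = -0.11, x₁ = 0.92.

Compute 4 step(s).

f(x) = x³ + x - 1
x₀ = -0.11, x₁ = 0.92

Secant formula: x_{n+1} = x_n - f(x_n)(x_n - x_{n-1})/(f(x_n) - f(x_{n-1}))

Iteration 1:
  f(-0.110000) = -1.111331
  f(0.920000) = 0.698688
  x_2 = 0.920000 - 0.698688×(0.920000 - (-0.110000))/(0.698688 - (-1.111331))
       = 0.522408
Iteration 2:
  f(0.920000) = 0.698688
  f(0.522408) = -0.335021
  x_3 = 0.522408 - (-0.335021)×(0.522408 - 0.920000)/(-0.335021 - 0.698688)
       = 0.651266
Iteration 3:
  f(0.522408) = -0.335021
  f(0.651266) = -0.072501
  x_4 = 0.651266 - (-0.072501)×(0.651266 - 0.522408)/(-0.072501 - (-0.335021))
       = 0.686853
Iteration 4:
  f(0.651266) = -0.072501
  f(0.686853) = 0.010888
  x_5 = 0.686853 - 0.010888×(0.686853 - 0.651266)/(0.010888 - (-0.072501))
       = 0.682207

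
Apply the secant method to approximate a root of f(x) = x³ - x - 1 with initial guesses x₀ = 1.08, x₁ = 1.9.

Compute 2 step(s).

f(x) = x³ - x - 1
x₀ = 1.08, x₁ = 1.9

Secant formula: x_{n+1} = x_n - f(x_n)(x_n - x_{n-1})/(f(x_n) - f(x_{n-1}))

Iteration 1:
  f(1.080000) = -0.820288
  f(1.900000) = 3.959000
  x_2 = 1.900000 - 3.959000×(1.900000 - 1.080000)/(3.959000 - (-0.820288))
       = 1.220740
Iteration 2:
  f(1.900000) = 3.959000
  f(1.220740) = -0.401586
  x_3 = 1.220740 - (-0.401586)×(1.220740 - 1.900000)/(-0.401586 - 3.959000)
       = 1.283296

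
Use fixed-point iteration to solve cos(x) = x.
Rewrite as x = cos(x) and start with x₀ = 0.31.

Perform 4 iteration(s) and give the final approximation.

Equation: cos(x) = x
Fixed-point form: x = cos(x)
x₀ = 0.31

x_1 = g(0.310000) = 0.952334
x_2 = g(0.952334) = 0.579783
x_3 = g(0.579783) = 0.836581
x_4 = g(0.836581) = 0.670005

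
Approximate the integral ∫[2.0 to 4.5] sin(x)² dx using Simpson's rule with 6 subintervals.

f(x) = sin(x)²
a = 2.0, b = 4.5, n = 6
h = (b - a)/n = 0.416667

Simpson's rule: (h/3)[f(x₀) + 4f(x₁) + 2f(x₂) + ... + f(xₙ)]

x_0 = 2.0000, f(x_0) = 0.826822, coefficient = 1
x_1 = 2.4167, f(x_1) = 0.439675, coefficient = 4
x_2 = 2.8333, f(x_2) = 0.092052, coefficient = 2
x_3 = 3.2500, f(x_3) = 0.011706, coefficient = 4
x_4 = 3.6667, f(x_4) = 0.251279, coefficient = 2
x_5 = 4.0833, f(x_5) = 0.653807, coefficient = 4
x_6 = 4.5000, f(x_6) = 0.955565, coefficient = 1

I ≈ (0.416667/3) × 6.889802 = 0.956917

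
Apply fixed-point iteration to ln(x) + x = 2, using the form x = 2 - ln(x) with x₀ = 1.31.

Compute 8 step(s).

Equation: ln(x) + x = 2
Fixed-point form: x = 2 - ln(x)
x₀ = 1.31

x_1 = g(1.310000) = 1.729973
x_2 = g(1.729973) = 1.451894
x_3 = g(1.451894) = 1.627131
x_4 = g(1.627131) = 1.513182
x_5 = g(1.513182) = 1.585785
x_6 = g(1.585785) = 1.538920
x_7 = g(1.538920) = 1.568919
x_8 = g(1.568919) = 1.549613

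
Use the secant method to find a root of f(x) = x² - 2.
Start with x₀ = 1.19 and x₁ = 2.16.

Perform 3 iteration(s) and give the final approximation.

f(x) = x² - 2
x₀ = 1.19, x₁ = 2.16

Secant formula: x_{n+1} = x_n - f(x_n)(x_n - x_{n-1})/(f(x_n) - f(x_{n-1}))

Iteration 1:
  f(1.190000) = -0.583900
  f(2.160000) = 2.665600
  x_2 = 2.160000 - 2.665600×(2.160000 - 1.190000)/(2.665600 - (-0.583900))
       = 1.364299
Iteration 2:
  f(2.160000) = 2.665600
  f(1.364299) = -0.138690
  x_3 = 1.364299 - (-0.138690)×(1.364299 - 2.160000)/(-0.138690 - 2.665600)
       = 1.403651
Iteration 3:
  f(1.364299) = -0.138690
  f(1.403651) = -0.029764
  x_4 = 1.403651 - (-0.029764)×(1.403651 - 1.364299)/(-0.029764 - (-0.138690))
       = 1.414404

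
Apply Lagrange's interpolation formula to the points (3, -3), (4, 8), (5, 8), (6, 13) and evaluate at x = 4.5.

Lagrange interpolation formula:
P(x) = Σ yᵢ × Lᵢ(x)
where Lᵢ(x) = Π_{j≠i} (x - xⱼ)/(xᵢ - xⱼ)

L_0(4.5) = (4.5 - 4)/(3 - 4) × (4.5 - 5)/(3 - 5) × (4.5 - 6)/(3 - 6) = -0.062500
L_1(4.5) = (4.5 - 3)/(4 - 3) × (4.5 - 5)/(4 - 5) × (4.5 - 6)/(4 - 6) = 0.562500
L_2(4.5) = (4.5 - 3)/(5 - 3) × (4.5 - 4)/(5 - 4) × (4.5 - 6)/(5 - 6) = 0.562500
L_3(4.5) = (4.5 - 3)/(6 - 3) × (4.5 - 4)/(6 - 4) × (4.5 - 5)/(6 - 5) = -0.062500

P(4.5) = (-3)×L_0(4.5) + 8×L_1(4.5) + 8×L_2(4.5) + 13×L_3(4.5)
P(4.5) = 8.375000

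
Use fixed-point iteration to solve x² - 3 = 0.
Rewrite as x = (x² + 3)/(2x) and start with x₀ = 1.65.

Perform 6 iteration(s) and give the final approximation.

Equation: x² - 3 = 0
Fixed-point form: x = (x² + 3)/(2x)
x₀ = 1.65

x_1 = g(1.650000) = 1.734091
x_2 = g(1.734091) = 1.732052
x_3 = g(1.732052) = 1.732051
x_4 = g(1.732051) = 1.732051
x_5 = g(1.732051) = 1.732051
x_6 = g(1.732051) = 1.732051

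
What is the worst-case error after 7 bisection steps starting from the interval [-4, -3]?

Bisection error bound: |error| ≤ (b-a)/2^n
|error| ≤ (-3 - (-4))/2^7 = 1/2^7
|error| ≤ 0.0078125000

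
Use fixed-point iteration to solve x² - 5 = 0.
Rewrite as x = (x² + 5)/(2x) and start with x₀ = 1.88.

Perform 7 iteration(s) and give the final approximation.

Equation: x² - 5 = 0
Fixed-point form: x = (x² + 5)/(2x)
x₀ = 1.88

x_1 = g(1.880000) = 2.269787
x_2 = g(2.269787) = 2.236318
x_3 = g(2.236318) = 2.236068
x_4 = g(2.236068) = 2.236068
x_5 = g(2.236068) = 2.236068
x_6 = g(2.236068) = 2.236068
x_7 = g(2.236068) = 2.236068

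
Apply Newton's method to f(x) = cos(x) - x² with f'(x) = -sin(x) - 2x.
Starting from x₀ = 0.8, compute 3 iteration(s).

f(x) = cos(x) - x²
f'(x) = -sin(x) - 2x
x₀ = 0.8

Newton-Raphson formula: x_{n+1} = x_n - f(x_n)/f'(x_n)

Iteration 1:
  f(0.800000) = 0.056707
  f'(0.800000) = -2.317356
  x_1 = 0.800000 - 0.056707/(-2.317356) = 0.824470
Iteration 2:
  f(0.824470) = -0.000806
  f'(0.824470) = -2.383129
  x_2 = 0.824470 - (-0.000806)/(-2.383129) = 0.824132
Iteration 3:
  f(0.824132) = 0.000000
  f'(0.824132) = -2.382224
  x_3 = 0.824132 - 0.000000/(-2.382224) = 0.824132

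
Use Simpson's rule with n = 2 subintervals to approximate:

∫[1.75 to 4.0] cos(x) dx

f(x) = cos(x)
a = 1.75, b = 4.0, n = 2
h = (b - a)/n = 1.125000

Simpson's rule: (h/3)[f(x₀) + 4f(x₁) + 2f(x₂) + ... + f(xₙ)]

x_0 = 1.7500, f(x_0) = -0.178246, coefficient = 1
x_1 = 2.8750, f(x_1) = -0.964674, coefficient = 4
x_2 = 4.0000, f(x_2) = -0.653644, coefficient = 1

I ≈ (1.125000/3) × -4.690586 = -1.758970
Exact value: -1.740788
Error: 0.018181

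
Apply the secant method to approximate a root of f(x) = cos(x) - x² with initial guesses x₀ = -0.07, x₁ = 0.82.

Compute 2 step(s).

f(x) = cos(x) - x²
x₀ = -0.07, x₁ = 0.82

Secant formula: x_{n+1} = x_n - f(x_n)(x_n - x_{n-1})/(f(x_n) - f(x_{n-1}))

Iteration 1:
  f(-0.070000) = 0.992651
  f(0.820000) = 0.009821
  x_2 = 0.820000 - 0.009821×(0.820000 - (-0.070000))/(0.009821 - 0.992651)
       = 0.828894
Iteration 2:
  f(0.820000) = 0.009821
  f(0.828894) = -0.011373
  x_3 = 0.828894 - (-0.011373)×(0.828894 - 0.820000)/(-0.011373 - 0.009821)
       = 0.824121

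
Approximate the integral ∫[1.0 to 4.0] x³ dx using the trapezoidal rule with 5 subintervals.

f(x) = x³
a = 1.0, b = 4.0, n = 5
h = (b - a)/n = 0.600000

Trapezoidal rule: (h/2)[f(x₀) + 2f(x₁) + 2f(x₂) + ... + f(xₙ)]

x_0 = 1.0000, f(x_0) = 1.000000, coefficient = 1
x_1 = 1.6000, f(x_1) = 4.096000, coefficient = 2
x_2 = 2.2000, f(x_2) = 10.648000, coefficient = 2
x_3 = 2.8000, f(x_3) = 21.952000, coefficient = 2
x_4 = 3.4000, f(x_4) = 39.304000, coefficient = 2
x_5 = 4.0000, f(x_5) = 64.000000, coefficient = 1

I ≈ (0.600000/2) × 217.000000 = 65.100000
Exact value: 63.750000
Error: 1.350000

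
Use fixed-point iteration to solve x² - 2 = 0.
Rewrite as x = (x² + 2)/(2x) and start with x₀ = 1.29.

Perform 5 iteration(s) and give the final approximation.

Equation: x² - 2 = 0
Fixed-point form: x = (x² + 2)/(2x)
x₀ = 1.29

x_1 = g(1.290000) = 1.420194
x_2 = g(1.420194) = 1.414226
x_3 = g(1.414226) = 1.414214
x_4 = g(1.414214) = 1.414214
x_5 = g(1.414214) = 1.414214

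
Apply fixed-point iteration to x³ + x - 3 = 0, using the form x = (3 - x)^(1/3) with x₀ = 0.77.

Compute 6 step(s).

Equation: x³ + x - 3 = 0
Fixed-point form: x = (3 - x)^(1/3)
x₀ = 0.77

x_1 = g(0.770000) = 1.306477
x_2 = g(1.306477) = 1.191966
x_3 = g(1.191966) = 1.218248
x_4 = g(1.218248) = 1.212316
x_5 = g(1.212316) = 1.213660
x_6 = g(1.213660) = 1.213356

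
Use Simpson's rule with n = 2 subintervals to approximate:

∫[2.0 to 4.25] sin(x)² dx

f(x) = sin(x)²
a = 2.0, b = 4.25, n = 2
h = (b - a)/n = 1.125000

Simpson's rule: (h/3)[f(x₀) + 4f(x₁) + 2f(x₂) + ... + f(xₙ)]

x_0 = 2.0000, f(x_0) = 0.826822, coefficient = 1
x_1 = 3.1250, f(x_1) = 0.000275, coefficient = 4
x_2 = 4.2500, f(x_2) = 0.801006, coefficient = 1

I ≈ (1.125000/3) × 1.628929 = 0.610848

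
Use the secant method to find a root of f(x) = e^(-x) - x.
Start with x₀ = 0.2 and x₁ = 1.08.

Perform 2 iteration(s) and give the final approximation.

f(x) = e^(-x) - x
x₀ = 0.2, x₁ = 1.08

Secant formula: x_{n+1} = x_n - f(x_n)(x_n - x_{n-1})/(f(x_n) - f(x_{n-1}))

Iteration 1:
  f(0.200000) = 0.618731
  f(1.080000) = -0.740404
  x_2 = 1.080000 - (-0.740404)×(1.080000 - 0.200000)/(-0.740404 - 0.618731)
       = 0.600610
Iteration 2:
  f(1.080000) = -0.740404
  f(0.600610) = -0.052133
  x_3 = 0.600610 - (-0.052133)×(0.600610 - 1.080000)/(-0.052133 - (-0.740404))
       = 0.564299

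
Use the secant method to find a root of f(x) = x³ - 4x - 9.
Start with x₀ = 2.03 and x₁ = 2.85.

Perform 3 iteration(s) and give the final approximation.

f(x) = x³ - 4x - 9
x₀ = 2.03, x₁ = 2.85

Secant formula: x_{n+1} = x_n - f(x_n)(x_n - x_{n-1})/(f(x_n) - f(x_{n-1}))

Iteration 1:
  f(2.030000) = -8.754573
  f(2.850000) = 2.749125
  x_2 = 2.850000 - 2.749125×(2.850000 - 2.030000)/(2.749125 - (-8.754573))
       = 2.654038
Iteration 2:
  f(2.850000) = 2.749125
  f(2.654038) = -0.921319
  x_3 = 2.654038 - (-0.921319)×(2.654038 - 2.850000)/(-0.921319 - 2.749125)
       = 2.703227
Iteration 3:
  f(2.654038) = -0.921319
  f(2.703227) = -0.059253
  x_4 = 2.703227 - (-0.059253)×(2.703227 - 2.654038)/(-0.059253 - (-0.921319))
       = 2.706608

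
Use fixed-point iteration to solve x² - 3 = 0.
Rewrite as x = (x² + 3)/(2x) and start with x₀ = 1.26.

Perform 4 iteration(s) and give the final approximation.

Equation: x² - 3 = 0
Fixed-point form: x = (x² + 3)/(2x)
x₀ = 1.26

x_1 = g(1.260000) = 1.820476
x_2 = g(1.820476) = 1.734198
x_3 = g(1.734198) = 1.732052
x_4 = g(1.732052) = 1.732051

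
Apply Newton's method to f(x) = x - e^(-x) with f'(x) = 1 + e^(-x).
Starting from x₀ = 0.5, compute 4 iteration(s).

f(x) = x - e^(-x)
f'(x) = 1 + e^(-x)
x₀ = 0.5

Newton-Raphson formula: x_{n+1} = x_n - f(x_n)/f'(x_n)

Iteration 1:
  f(0.500000) = -0.106531
  f'(0.500000) = 1.606531
  x_1 = 0.500000 - (-0.106531)/1.606531 = 0.566311
Iteration 2:
  f(0.566311) = -0.001305
  f'(0.566311) = 1.567616
  x_2 = 0.566311 - (-0.001305)/1.567616 = 0.567143
Iteration 3:
  f(0.567143) = 0.000000
  f'(0.567143) = 1.567143
  x_3 = 0.567143 - 0.000000/1.567143 = 0.567143
Iteration 4:
  f(0.567143) = 0.000000
  f'(0.567143) = 1.567143
  x_4 = 0.567143 - 0.000000/1.567143 = 0.567143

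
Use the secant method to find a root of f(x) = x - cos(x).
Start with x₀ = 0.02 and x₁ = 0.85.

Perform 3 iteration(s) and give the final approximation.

f(x) = x - cos(x)
x₀ = 0.02, x₁ = 0.85

Secant formula: x_{n+1} = x_n - f(x_n)(x_n - x_{n-1})/(f(x_n) - f(x_{n-1}))

Iteration 1:
  f(0.020000) = -0.979800
  f(0.850000) = 0.190017
  x_2 = 0.850000 - 0.190017×(0.850000 - 0.020000)/(0.190017 - (-0.979800))
       = 0.715181
Iteration 2:
  f(0.850000) = 0.190017
  f(0.715181) = -0.039794
  x_3 = 0.715181 - (-0.039794)×(0.715181 - 0.850000)/(-0.039794 - 0.190017)
       = 0.738526
Iteration 3:
  f(0.715181) = -0.039794
  f(0.738526) = -0.000936
  x_4 = 0.738526 - (-0.000936)×(0.738526 - 0.715181)/(-0.000936 - (-0.039794))
       = 0.739088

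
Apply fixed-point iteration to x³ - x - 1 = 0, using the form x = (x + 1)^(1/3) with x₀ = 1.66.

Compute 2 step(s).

Equation: x³ - x - 1 = 0
Fixed-point form: x = (x + 1)^(1/3)
x₀ = 1.66

x_1 = g(1.660000) = 1.385566
x_2 = g(1.385566) = 1.336176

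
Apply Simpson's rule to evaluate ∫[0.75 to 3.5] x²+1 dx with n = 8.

f(x) = x²+1
a = 0.75, b = 3.5, n = 8
h = (b - a)/n = 0.343750

Simpson's rule: (h/3)[f(x₀) + 4f(x₁) + 2f(x₂) + ... + f(xₙ)]

x_0 = 0.7500, f(x_0) = 1.562500, coefficient = 1
x_1 = 1.0938, f(x_1) = 2.196289, coefficient = 4
x_2 = 1.4375, f(x_2) = 3.066406, coefficient = 2
x_3 = 1.7812, f(x_3) = 4.172852, coefficient = 4
x_4 = 2.1250, f(x_4) = 5.515625, coefficient = 2
x_5 = 2.4688, f(x_5) = 7.094727, coefficient = 4
x_6 = 2.8125, f(x_6) = 8.910156, coefficient = 2
x_7 = 3.1562, f(x_7) = 10.961914, coefficient = 4
x_8 = 3.5000, f(x_8) = 13.250000, coefficient = 1

I ≈ (0.343750/3) × 147.500000 = 16.901042
Exact value: 16.901042
Error: 0.000000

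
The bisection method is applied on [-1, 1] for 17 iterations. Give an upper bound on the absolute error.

Bisection error bound: |error| ≤ (b-a)/2^n
|error| ≤ (1 - (-1))/2^17 = 2/2^17
|error| ≤ 0.0000152588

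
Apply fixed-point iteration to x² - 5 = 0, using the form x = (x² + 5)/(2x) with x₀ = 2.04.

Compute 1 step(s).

Equation: x² - 5 = 0
Fixed-point form: x = (x² + 5)/(2x)
x₀ = 2.04

x_1 = g(2.040000) = 2.245490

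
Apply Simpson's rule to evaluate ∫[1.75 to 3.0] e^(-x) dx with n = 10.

f(x) = e^(-x)
a = 1.75, b = 3.0, n = 10
h = (b - a)/n = 0.125000

Simpson's rule: (h/3)[f(x₀) + 4f(x₁) + 2f(x₂) + ... + f(xₙ)]

x_0 = 1.7500, f(x_0) = 0.173774, coefficient = 1
x_1 = 1.8750, f(x_1) = 0.153355, coefficient = 4
x_2 = 2.0000, f(x_2) = 0.135335, coefficient = 2
x_3 = 2.1250, f(x_3) = 0.119433, coefficient = 4
x_4 = 2.2500, f(x_4) = 0.105399, coefficient = 2
x_5 = 2.3750, f(x_5) = 0.093014, coefficient = 4
x_6 = 2.5000, f(x_6) = 0.082085, coefficient = 2
x_7 = 2.6250, f(x_7) = 0.072440, coefficient = 4
x_8 = 2.7500, f(x_8) = 0.063928, coefficient = 2
x_9 = 2.8750, f(x_9) = 0.056416, coefficient = 4
x_10 = 3.0000, f(x_10) = 0.049787, coefficient = 1

I ≈ (0.125000/3) × 2.975689 = 0.123987
Exact value: 0.123987
Error: 0.000000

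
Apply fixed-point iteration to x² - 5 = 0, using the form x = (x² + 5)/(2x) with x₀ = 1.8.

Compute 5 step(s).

Equation: x² - 5 = 0
Fixed-point form: x = (x² + 5)/(2x)
x₀ = 1.8

x_1 = g(1.800000) = 2.288889
x_2 = g(2.288889) = 2.236677
x_3 = g(2.236677) = 2.236068
x_4 = g(2.236068) = 2.236068
x_5 = g(2.236068) = 2.236068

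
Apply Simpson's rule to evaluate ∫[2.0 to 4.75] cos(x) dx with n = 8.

f(x) = cos(x)
a = 2.0, b = 4.75, n = 8
h = (b - a)/n = 0.343750

Simpson's rule: (h/3)[f(x₀) + 4f(x₁) + 2f(x₂) + ... + f(xₙ)]

x_0 = 2.0000, f(x_0) = -0.416147, coefficient = 1
x_1 = 2.3438, f(x_1) = -0.698253, coefficient = 4
x_2 = 2.6875, f(x_2) = -0.898659, coefficient = 2
x_3 = 3.0312, f(x_3) = -0.993918, coefficient = 4
x_4 = 3.3750, f(x_4) = -0.972884, coefficient = 2
x_5 = 3.7188, f(x_5) = -0.838017, coefficient = 4
x_6 = 4.0625, f(x_6) = -0.605098, coefficient = 2
x_7 = 4.4062, f(x_7) = -0.301379, coefficient = 4
x_8 = 4.7500, f(x_8) = 0.037602, coefficient = 1

I ≈ (0.343750/3) × -16.658098 = -1.908740
Exact value: -1.908590
Error: 0.000150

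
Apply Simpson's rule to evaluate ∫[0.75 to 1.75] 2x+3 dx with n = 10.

f(x) = 2x+3
a = 0.75, b = 1.75, n = 10
h = (b - a)/n = 0.100000

Simpson's rule: (h/3)[f(x₀) + 4f(x₁) + 2f(x₂) + ... + f(xₙ)]

x_0 = 0.7500, f(x_0) = 4.500000, coefficient = 1
x_1 = 0.8500, f(x_1) = 4.700000, coefficient = 4
x_2 = 0.9500, f(x_2) = 4.900000, coefficient = 2
x_3 = 1.0500, f(x_3) = 5.100000, coefficient = 4
x_4 = 1.1500, f(x_4) = 5.300000, coefficient = 2
x_5 = 1.2500, f(x_5) = 5.500000, coefficient = 4
x_6 = 1.3500, f(x_6) = 5.700000, coefficient = 2
x_7 = 1.4500, f(x_7) = 5.900000, coefficient = 4
x_8 = 1.5500, f(x_8) = 6.100000, coefficient = 2
x_9 = 1.6500, f(x_9) = 6.300000, coefficient = 4
x_10 = 1.7500, f(x_10) = 6.500000, coefficient = 1

I ≈ (0.100000/3) × 165.000000 = 5.500000
Exact value: 5.500000
Error: 0.000000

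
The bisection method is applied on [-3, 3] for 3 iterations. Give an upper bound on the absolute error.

Bisection error bound: |error| ≤ (b-a)/2^n
|error| ≤ (3 - (-3))/2^3 = 6/2^3
|error| ≤ 0.7500000000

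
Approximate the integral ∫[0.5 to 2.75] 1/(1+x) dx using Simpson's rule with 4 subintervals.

f(x) = 1/(1+x)
a = 0.5, b = 2.75, n = 4
h = (b - a)/n = 0.562500

Simpson's rule: (h/3)[f(x₀) + 4f(x₁) + 2f(x₂) + ... + f(xₙ)]

x_0 = 0.5000, f(x_0) = 0.666667, coefficient = 1
x_1 = 1.0625, f(x_1) = 0.484848, coefficient = 4
x_2 = 1.6250, f(x_2) = 0.380952, coefficient = 2
x_3 = 2.1875, f(x_3) = 0.313725, coefficient = 4
x_4 = 2.7500, f(x_4) = 0.266667, coefficient = 1

I ≈ (0.562500/3) × 4.889534 = 0.916788
Exact value: 0.916291
Error: 0.000497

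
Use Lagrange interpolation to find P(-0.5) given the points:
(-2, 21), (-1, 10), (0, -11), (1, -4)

Lagrange interpolation formula:
P(x) = Σ yᵢ × Lᵢ(x)
where Lᵢ(x) = Π_{j≠i} (x - xⱼ)/(xᵢ - xⱼ)

L_0(-0.5) = (-0.5 - (-1))/(-2 - (-1)) × (-0.5 - 0)/(-2 - 0) × (-0.5 - 1)/(-2 - 1) = -0.062500
L_1(-0.5) = (-0.5 - (-2))/(-1 - (-2)) × (-0.5 - 0)/(-1 - 0) × (-0.5 - 1)/(-1 - 1) = 0.562500
L_2(-0.5) = (-0.5 - (-2))/(0 - (-2)) × (-0.5 - (-1))/(0 - (-1)) × (-0.5 - 1)/(0 - 1) = 0.562500
L_3(-0.5) = (-0.5 - (-2))/(1 - (-2)) × (-0.5 - (-1))/(1 - (-1)) × (-0.5 - 0)/(1 - 0) = -0.062500

P(-0.5) = 21×L_0(-0.5) + 10×L_1(-0.5) + (-11)×L_2(-0.5) + (-4)×L_3(-0.5)
P(-0.5) = -1.625000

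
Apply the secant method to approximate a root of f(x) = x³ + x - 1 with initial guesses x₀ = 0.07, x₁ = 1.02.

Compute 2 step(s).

f(x) = x³ + x - 1
x₀ = 0.07, x₁ = 1.02

Secant formula: x_{n+1} = x_n - f(x_n)(x_n - x_{n-1})/(f(x_n) - f(x_{n-1}))

Iteration 1:
  f(0.070000) = -0.929657
  f(1.020000) = 1.081208
  x_2 = 1.020000 - 1.081208×(1.020000 - 0.070000)/(1.081208 - (-0.929657))
       = 0.509201
Iteration 2:
  f(1.020000) = 1.081208
  f(0.509201) = -0.358770
  x_3 = 0.509201 - (-0.358770)×(0.509201 - 1.020000)/(-0.358770 - 1.081208)
       = 0.636467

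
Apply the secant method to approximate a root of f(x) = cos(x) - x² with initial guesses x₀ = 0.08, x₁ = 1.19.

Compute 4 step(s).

f(x) = cos(x) - x²
x₀ = 0.08, x₁ = 1.19

Secant formula: x_{n+1} = x_n - f(x_n)(x_n - x_{n-1})/(f(x_n) - f(x_{n-1}))

Iteration 1:
  f(0.080000) = 0.990402
  f(1.190000) = -1.044440
  x_2 = 1.190000 - (-1.044440)×(1.190000 - 0.080000)/(-1.044440 - 0.990402)
       = 0.620261
Iteration 2:
  f(1.190000) = -1.044440
  f(0.620261) = 0.429003
  x_3 = 0.620261 - 0.429003×(0.620261 - 1.190000)/(0.429003 - (-1.044440))
       = 0.786144
Iteration 3:
  f(0.620261) = 0.429003
  f(0.786144) = 0.088556
  x_4 = 0.786144 - 0.088556×(0.786144 - 0.620261)/(0.088556 - 0.429003)
       = 0.829293
Iteration 4:
  f(0.786144) = 0.088556
  f(0.829293) = -0.012331
  x_5 = 0.829293 - (-0.012331)×(0.829293 - 0.786144)/(-0.012331 - 0.088556)
       = 0.824020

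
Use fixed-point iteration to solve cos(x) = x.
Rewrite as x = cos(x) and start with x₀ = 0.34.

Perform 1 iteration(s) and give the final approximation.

Equation: cos(x) = x
Fixed-point form: x = cos(x)
x₀ = 0.34

x_1 = g(0.340000) = 0.942755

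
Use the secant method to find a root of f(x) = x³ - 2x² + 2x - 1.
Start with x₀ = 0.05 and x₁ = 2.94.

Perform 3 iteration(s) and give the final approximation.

f(x) = x³ - 2x² + 2x - 1
x₀ = 0.05, x₁ = 2.94

Secant formula: x_{n+1} = x_n - f(x_n)(x_n - x_{n-1})/(f(x_n) - f(x_{n-1}))

Iteration 1:
  f(0.050000) = -0.904875
  f(2.940000) = 13.004984
  x_2 = 2.940000 - 13.004984×(2.940000 - 0.050000)/(13.004984 - (-0.904875))
       = 0.238003
Iteration 2:
  f(2.940000) = 13.004984
  f(0.238003) = -0.623804
  x_3 = 0.238003 - (-0.623804)×(0.238003 - 2.940000)/(-0.623804 - 13.004984)
       = 0.361676
Iteration 3:
  f(0.238003) = -0.623804
  f(0.361676) = -0.490957
  x_4 = 0.361676 - (-0.490957)×(0.361676 - 0.238003)/(-0.490957 - (-0.623804))
       = 0.818729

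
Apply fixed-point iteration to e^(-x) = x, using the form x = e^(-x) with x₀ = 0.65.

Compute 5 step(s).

Equation: e^(-x) = x
Fixed-point form: x = e^(-x)
x₀ = 0.65

x_1 = g(0.650000) = 0.522046
x_2 = g(0.522046) = 0.593306
x_3 = g(0.593306) = 0.552498
x_4 = g(0.552498) = 0.575510
x_5 = g(0.575510) = 0.562418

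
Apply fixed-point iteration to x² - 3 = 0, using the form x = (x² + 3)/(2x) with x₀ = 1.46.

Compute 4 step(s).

Equation: x² - 3 = 0
Fixed-point form: x = (x² + 3)/(2x)
x₀ = 1.46

x_1 = g(1.460000) = 1.757397
x_2 = g(1.757397) = 1.732234
x_3 = g(1.732234) = 1.732051
x_4 = g(1.732051) = 1.732051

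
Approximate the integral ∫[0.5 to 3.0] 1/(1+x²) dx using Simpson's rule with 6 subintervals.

f(x) = 1/(1+x²)
a = 0.5, b = 3.0, n = 6
h = (b - a)/n = 0.416667

Simpson's rule: (h/3)[f(x₀) + 4f(x₁) + 2f(x₂) + ... + f(xₙ)]

x_0 = 0.5000, f(x_0) = 0.800000, coefficient = 1
x_1 = 0.9167, f(x_1) = 0.543396, coefficient = 4
x_2 = 1.3333, f(x_2) = 0.360000, coefficient = 2
x_3 = 1.7500, f(x_3) = 0.246154, coefficient = 4
x_4 = 2.1667, f(x_4) = 0.175610, coefficient = 2
x_5 = 2.5833, f(x_5) = 0.130317, coefficient = 4
x_6 = 3.0000, f(x_6) = 0.100000, coefficient = 1

I ≈ (0.416667/3) × 5.650687 = 0.784818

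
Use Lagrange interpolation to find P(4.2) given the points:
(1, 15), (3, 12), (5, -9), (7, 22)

Lagrange interpolation formula:
P(x) = Σ yᵢ × Lᵢ(x)
where Lᵢ(x) = Π_{j≠i} (x - xⱼ)/(xᵢ - xⱼ)

L_0(4.2) = (4.2 - 3)/(1 - 3) × (4.2 - 5)/(1 - 5) × (4.2 - 7)/(1 - 7) = -0.056000
L_1(4.2) = (4.2 - 1)/(3 - 1) × (4.2 - 5)/(3 - 5) × (4.2 - 7)/(3 - 7) = 0.448000
L_2(4.2) = (4.2 - 1)/(5 - 1) × (4.2 - 3)/(5 - 3) × (4.2 - 7)/(5 - 7) = 0.672000
L_3(4.2) = (4.2 - 1)/(7 - 1) × (4.2 - 3)/(7 - 3) × (4.2 - 5)/(7 - 5) = -0.064000

P(4.2) = 15×L_0(4.2) + 12×L_1(4.2) + (-9)×L_2(4.2) + 22×L_3(4.2)
P(4.2) = -2.920000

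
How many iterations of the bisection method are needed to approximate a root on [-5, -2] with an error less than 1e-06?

We need (b-a)/2^n ≤ 1e-06
(-2 - (-5))/2^n ≤ 1e-06
3/2^n ≤ 1e-06
2^n ≥ 3000000
n ≥ log₂(3000000) = 21.52
n ≥ 22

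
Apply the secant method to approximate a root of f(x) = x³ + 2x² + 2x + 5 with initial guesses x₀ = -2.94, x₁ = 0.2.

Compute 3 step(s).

f(x) = x³ + 2x² + 2x + 5
x₀ = -2.94, x₁ = 0.2

Secant formula: x_{n+1} = x_n - f(x_n)(x_n - x_{n-1})/(f(x_n) - f(x_{n-1}))

Iteration 1:
  f(-2.940000) = -9.004984
  f(0.200000) = 5.488000
  x_2 = 0.200000 - 5.488000×(0.200000 - (-2.940000))/(5.488000 - (-9.004984))
       = -0.989011
Iteration 2:
  f(0.200000) = 5.488000
  f(-0.989011) = 4.010869
  x_3 = -0.989011 - 4.010869×(-0.989011 - 0.200000)/(4.010869 - 5.488000)
       = -4.217547
Iteration 3:
  f(-0.989011) = 4.010869
  f(-4.217547) = -42.880147
  x_4 = -4.217547 - (-42.880147)×(-4.217547 - (-0.989011))/(-42.880147 - 4.010869)
       = -1.265167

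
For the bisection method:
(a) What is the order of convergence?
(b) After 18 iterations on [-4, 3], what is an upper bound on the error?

(a) Bisection has linear (order 1) convergence; the error is halved each step.

(b) Error bound = (b-a)/2^n = (3 - (-4))/2^{18}
    = 7/2^{18}

(a) 1 (linear); (b) error ≤ 2.67e-05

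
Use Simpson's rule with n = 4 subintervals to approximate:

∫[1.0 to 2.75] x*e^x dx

f(x) = x*e^x
a = 1.0, b = 2.75, n = 4
h = (b - a)/n = 0.437500

Simpson's rule: (h/3)[f(x₀) + 4f(x₁) + 2f(x₂) + ... + f(xₙ)]

x_0 = 1.0000, f(x_0) = 2.718282, coefficient = 1
x_1 = 1.4375, f(x_1) = 6.052101, coefficient = 4
x_2 = 1.8750, f(x_2) = 12.226536, coefficient = 2
x_3 = 2.3125, f(x_3) = 23.355423, coefficient = 4
x_4 = 2.7500, f(x_4) = 43.017238, coefficient = 1

I ≈ (0.437500/3) × 187.818686 = 27.390225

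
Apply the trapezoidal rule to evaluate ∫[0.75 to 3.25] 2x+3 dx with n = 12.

f(x) = 2x+3
a = 0.75, b = 3.25, n = 12
h = (b - a)/n = 0.208333

Trapezoidal rule: (h/2)[f(x₀) + 2f(x₁) + 2f(x₂) + ... + f(xₙ)]

x_0 = 0.7500, f(x_0) = 4.500000, coefficient = 1
x_1 = 0.9583, f(x_1) = 4.916667, coefficient = 2
x_2 = 1.1667, f(x_2) = 5.333333, coefficient = 2
x_3 = 1.3750, f(x_3) = 5.750000, coefficient = 2
x_4 = 1.5833, f(x_4) = 6.166667, coefficient = 2
x_5 = 1.7917, f(x_5) = 6.583333, coefficient = 2
x_6 = 2.0000, f(x_6) = 7.000000, coefficient = 2
x_7 = 2.2083, f(x_7) = 7.416667, coefficient = 2
x_8 = 2.4167, f(x_8) = 7.833333, coefficient = 2
x_9 = 2.6250, f(x_9) = 8.250000, coefficient = 2
x_10 = 2.8333, f(x_10) = 8.666667, coefficient = 2
x_11 = 3.0417, f(x_11) = 9.083333, coefficient = 2
x_12 = 3.2500, f(x_12) = 9.500000, coefficient = 1

I ≈ (0.208333/2) × 168.000000 = 17.500000
Exact value: 17.500000
Error: 0.000000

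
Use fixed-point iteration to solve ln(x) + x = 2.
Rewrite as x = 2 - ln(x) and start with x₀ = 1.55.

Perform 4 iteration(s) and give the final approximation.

Equation: ln(x) + x = 2
Fixed-point form: x = 2 - ln(x)
x₀ = 1.55

x_1 = g(1.550000) = 1.561745
x_2 = g(1.561745) = 1.554196
x_3 = g(1.554196) = 1.559042
x_4 = g(1.559042) = 1.555929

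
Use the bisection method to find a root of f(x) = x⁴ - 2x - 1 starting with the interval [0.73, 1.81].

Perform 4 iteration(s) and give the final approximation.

f(x) = x⁴ - 2x - 1
Initial interval: [0.73, 1.81]

Iteration 1:
  c_1 = (0.730000 + 1.810000)/2 = 1.270000
  f(c_1) = f(1.270000) = -0.938554
  f(a) × f(c) ≥ 0, new interval: [1.270000, 1.810000]
Iteration 2:
  c_2 = (1.270000 + 1.810000)/2 = 1.540000
  f(c_2) = f(1.540000) = 1.544487
  f(a) × f(c) < 0, new interval: [1.270000, 1.540000]
Iteration 3:
  c_3 = (1.270000 + 1.540000)/2 = 1.405000
  f(c_3) = f(1.405000) = 0.086775
  f(a) × f(c) < 0, new interval: [1.270000, 1.405000]
Iteration 4:
  c_4 = (1.270000 + 1.405000)/2 = 1.337500
  f(c_4) = f(1.337500) = -0.474814
  f(a) × f(c) ≥ 0, new interval: [1.337500, 1.405000]

After 4 iteration(s), the approximation is c_4 = 1.337500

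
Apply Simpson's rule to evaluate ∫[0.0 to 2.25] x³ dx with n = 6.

f(x) = x³
a = 0.0, b = 2.25, n = 6
h = (b - a)/n = 0.375000

Simpson's rule: (h/3)[f(x₀) + 4f(x₁) + 2f(x₂) + ... + f(xₙ)]

x_0 = 0.0000, f(x_0) = 0.000000, coefficient = 1
x_1 = 0.3750, f(x_1) = 0.052734, coefficient = 4
x_2 = 0.7500, f(x_2) = 0.421875, coefficient = 2
x_3 = 1.1250, f(x_3) = 1.423828, coefficient = 4
x_4 = 1.5000, f(x_4) = 3.375000, coefficient = 2
x_5 = 1.8750, f(x_5) = 6.591797, coefficient = 4
x_6 = 2.2500, f(x_6) = 11.390625, coefficient = 1

I ≈ (0.375000/3) × 51.257812 = 6.407227
Exact value: 6.407227
Error: 0.000000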